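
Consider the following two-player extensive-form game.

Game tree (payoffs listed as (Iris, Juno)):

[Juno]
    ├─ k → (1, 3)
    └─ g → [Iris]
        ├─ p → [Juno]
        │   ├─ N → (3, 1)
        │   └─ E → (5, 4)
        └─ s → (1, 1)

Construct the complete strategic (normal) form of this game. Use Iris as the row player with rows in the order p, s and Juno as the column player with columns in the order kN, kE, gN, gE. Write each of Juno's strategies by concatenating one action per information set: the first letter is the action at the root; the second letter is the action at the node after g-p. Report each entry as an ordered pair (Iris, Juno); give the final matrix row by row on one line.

p: (1,3) (1,3) (3,1) (5,4) | s: (1,3) (1,3) (1,1) (1,1)

Row p: kN→(1,3), kE→(1,3), gN→(3,1), gE→(5,4)
Row s: kN→(1,3), kE→(1,3), gN→(1,1), gE→(1,1)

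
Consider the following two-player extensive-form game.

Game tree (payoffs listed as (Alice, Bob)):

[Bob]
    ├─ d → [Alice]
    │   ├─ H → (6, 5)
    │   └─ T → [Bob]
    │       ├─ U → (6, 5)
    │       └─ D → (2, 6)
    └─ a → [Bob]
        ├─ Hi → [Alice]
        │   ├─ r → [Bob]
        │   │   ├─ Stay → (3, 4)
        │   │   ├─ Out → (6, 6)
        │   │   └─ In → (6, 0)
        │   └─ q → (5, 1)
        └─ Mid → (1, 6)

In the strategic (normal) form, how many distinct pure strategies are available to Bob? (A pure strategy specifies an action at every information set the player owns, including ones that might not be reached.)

Bob owns the root with actions {d, a} — two choices.
Bob owns the node after a with actions {Hi, Mid} — two choices.
Bob owns the node after d-T with actions {U, D} — two choices.
Bob owns the node after a-Hi-r with actions {Stay, Out, In} — three choices.
A pure strategy fixes one action at each information set independently, so the count is the product 2 × 2 × 2 × 3 = 24.
(For reference, Alice has 4 pure strategies, giving a 24×4 normal-form matrix.)

24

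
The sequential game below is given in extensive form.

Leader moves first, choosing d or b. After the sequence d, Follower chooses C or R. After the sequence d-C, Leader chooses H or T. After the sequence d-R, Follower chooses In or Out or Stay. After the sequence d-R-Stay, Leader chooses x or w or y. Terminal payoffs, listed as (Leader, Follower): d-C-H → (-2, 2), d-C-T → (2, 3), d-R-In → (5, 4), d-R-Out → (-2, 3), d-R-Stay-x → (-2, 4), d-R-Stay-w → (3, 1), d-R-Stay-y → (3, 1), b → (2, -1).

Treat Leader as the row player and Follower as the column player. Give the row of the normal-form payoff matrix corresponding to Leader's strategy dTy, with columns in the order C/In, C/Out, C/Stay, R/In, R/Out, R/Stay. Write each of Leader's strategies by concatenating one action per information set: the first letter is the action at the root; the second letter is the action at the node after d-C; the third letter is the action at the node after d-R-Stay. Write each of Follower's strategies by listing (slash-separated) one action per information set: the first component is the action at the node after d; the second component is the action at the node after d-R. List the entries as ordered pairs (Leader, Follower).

vs C/In: Leader plays d → Follower plays C at [d] → Leader plays T at [d-C] → (2, 3)
vs C/Out: Leader plays d → Follower plays C at [d] → Leader plays T at [d-C] → (2, 3)
vs C/Stay: Leader plays d → Follower plays C at [d] → Leader plays T at [d-C] → (2, 3)
vs R/In: Leader plays d → Follower plays R at [d] → Follower plays In at [d-R] → (5, 4)
vs R/Out: Leader plays d → Follower plays R at [d] → Follower plays Out at [d-R] → (-2, 3)
vs R/Stay: Leader plays d → Follower plays R at [d] → Follower plays Stay at [d-R] → Leader plays y at [d-R-Stay] → (3, 1)

(2,3) (2,3) (2,3) (5,4) (-2,3) (3,1)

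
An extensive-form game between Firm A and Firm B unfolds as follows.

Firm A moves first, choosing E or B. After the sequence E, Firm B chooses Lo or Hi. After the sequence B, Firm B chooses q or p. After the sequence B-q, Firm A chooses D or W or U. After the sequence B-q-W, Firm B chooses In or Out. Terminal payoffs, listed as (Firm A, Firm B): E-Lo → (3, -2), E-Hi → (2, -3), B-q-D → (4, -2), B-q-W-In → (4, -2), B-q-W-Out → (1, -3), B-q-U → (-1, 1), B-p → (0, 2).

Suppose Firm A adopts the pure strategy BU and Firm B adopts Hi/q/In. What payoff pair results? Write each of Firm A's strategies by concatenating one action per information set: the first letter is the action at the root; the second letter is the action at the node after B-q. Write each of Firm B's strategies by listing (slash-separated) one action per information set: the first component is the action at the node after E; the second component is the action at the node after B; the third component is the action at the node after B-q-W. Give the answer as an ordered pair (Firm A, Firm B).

Trace the play path from the root:
  Firm A plays B
  Firm B plays q at [B]
  Firm A plays U at [B-q]
→ terminal payoff (-1, 1).
(Firm B's choice at the node after E is never reached on this path, so it doesn't affect the outcome.)

(-1, 1)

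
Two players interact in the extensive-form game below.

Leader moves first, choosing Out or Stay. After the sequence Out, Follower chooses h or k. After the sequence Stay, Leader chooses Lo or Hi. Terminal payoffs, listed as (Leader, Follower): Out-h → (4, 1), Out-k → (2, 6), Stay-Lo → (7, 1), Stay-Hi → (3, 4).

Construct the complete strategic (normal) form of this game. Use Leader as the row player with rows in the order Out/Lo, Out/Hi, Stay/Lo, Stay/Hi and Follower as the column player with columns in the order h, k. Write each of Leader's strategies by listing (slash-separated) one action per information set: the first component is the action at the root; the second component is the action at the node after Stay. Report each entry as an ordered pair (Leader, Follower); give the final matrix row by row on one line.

               h        k
 Out/Lo    (4,1)    (2,6)
 Out/Hi    (4,1)    (2,6)
Stay/Lo    (7,1)    (7,1)
Stay/Hi    (3,4)    (3,4)

Out/Lo: (4,1) (2,6) | Out/Hi: (4,1) (2,6) | Stay/Lo: (7,1) (7,1) | Stay/Hi: (3,4) (3,4)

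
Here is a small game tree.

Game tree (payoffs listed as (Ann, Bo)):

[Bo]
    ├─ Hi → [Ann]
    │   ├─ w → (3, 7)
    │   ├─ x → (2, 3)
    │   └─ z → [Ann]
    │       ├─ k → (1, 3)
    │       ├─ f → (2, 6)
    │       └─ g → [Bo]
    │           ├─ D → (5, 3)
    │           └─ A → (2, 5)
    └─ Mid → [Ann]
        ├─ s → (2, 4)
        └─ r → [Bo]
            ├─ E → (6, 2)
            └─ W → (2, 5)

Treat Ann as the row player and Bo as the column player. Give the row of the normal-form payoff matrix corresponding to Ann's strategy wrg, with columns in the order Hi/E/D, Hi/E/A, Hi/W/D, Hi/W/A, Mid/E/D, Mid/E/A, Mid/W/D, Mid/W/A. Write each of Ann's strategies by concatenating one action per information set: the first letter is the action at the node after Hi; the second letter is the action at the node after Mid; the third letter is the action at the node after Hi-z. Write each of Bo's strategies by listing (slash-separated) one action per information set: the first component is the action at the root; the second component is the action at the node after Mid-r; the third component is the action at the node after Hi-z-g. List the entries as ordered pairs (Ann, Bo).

(3,7) (3,7) (3,7) (3,7) (6,2) (6,2) (2,5) (2,5)

vs Hi/E/D: Bo plays Hi → Ann plays w at [Hi] → (3, 7)
vs Hi/E/A: Bo plays Hi → Ann plays w at [Hi] → (3, 7)
vs Hi/W/D: Bo plays Hi → Ann plays w at [Hi] → (3, 7)
vs Hi/W/A: Bo plays Hi → Ann plays w at [Hi] → (3, 7)
vs Mid/E/D: Bo plays Mid → Ann plays r at [Mid] → Bo plays E at [Mid-r] → (6, 2)
vs Mid/E/A: Bo plays Mid → Ann plays r at [Mid] → Bo plays E at [Mid-r] → (6, 2)
vs Mid/W/D: Bo plays Mid → Ann plays r at [Mid] → Bo plays W at [Mid-r] → (2, 5)
vs Mid/W/A: Bo plays Mid → Ann plays r at [Mid] → Bo plays W at [Mid-r] → (2, 5)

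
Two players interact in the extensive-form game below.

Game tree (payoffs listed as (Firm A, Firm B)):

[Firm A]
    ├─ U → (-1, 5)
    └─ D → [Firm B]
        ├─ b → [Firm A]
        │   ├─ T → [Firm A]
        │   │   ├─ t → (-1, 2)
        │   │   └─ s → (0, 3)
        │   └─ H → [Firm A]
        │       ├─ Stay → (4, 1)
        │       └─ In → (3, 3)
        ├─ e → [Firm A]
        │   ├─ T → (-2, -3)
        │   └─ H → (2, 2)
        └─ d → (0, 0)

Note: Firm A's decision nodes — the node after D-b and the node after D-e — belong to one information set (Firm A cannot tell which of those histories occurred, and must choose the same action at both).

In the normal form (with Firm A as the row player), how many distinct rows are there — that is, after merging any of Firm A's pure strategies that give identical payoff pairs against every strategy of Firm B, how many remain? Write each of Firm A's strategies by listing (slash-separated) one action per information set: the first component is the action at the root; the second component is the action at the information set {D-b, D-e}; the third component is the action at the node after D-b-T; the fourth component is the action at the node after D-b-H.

5

Firm A has 16 pure strategies: U/T/t/Stay, U/T/t/In, U/T/s/Stay, U/T/s/In, U/H/t/Stay, U/H/t/In, U/H/s/Stay, U/H/s/In, D/T/t/Stay, D/T/t/In, D/T/s/Stay, D/T/s/In, D/H/t/Stay, D/H/t/In, D/H/s/Stay, D/H/s/In. Columns: b, e, d.
{U/T/t/Stay, U/T/t/In, U/T/s/Stay, U/T/s/In, U/H/t/Stay, U/H/t/In, U/H/s/Stay, U/H/s/In} → row (-1,5) (-1,5) (-1,5)
{D/T/t/Stay, D/T/t/In} → row (-1,2) (-2,-3) (0,0)
{D/T/s/Stay, D/T/s/In} → row (0,3) (-2,-3) (0,0)
{D/H/t/Stay, D/H/s/Stay} → row (4,1) (2,2) (0,0)
{D/H/t/In, D/H/s/In} → row (3,3) (2,2) (0,0)
That's 5 distinct rows out of 16 strategies.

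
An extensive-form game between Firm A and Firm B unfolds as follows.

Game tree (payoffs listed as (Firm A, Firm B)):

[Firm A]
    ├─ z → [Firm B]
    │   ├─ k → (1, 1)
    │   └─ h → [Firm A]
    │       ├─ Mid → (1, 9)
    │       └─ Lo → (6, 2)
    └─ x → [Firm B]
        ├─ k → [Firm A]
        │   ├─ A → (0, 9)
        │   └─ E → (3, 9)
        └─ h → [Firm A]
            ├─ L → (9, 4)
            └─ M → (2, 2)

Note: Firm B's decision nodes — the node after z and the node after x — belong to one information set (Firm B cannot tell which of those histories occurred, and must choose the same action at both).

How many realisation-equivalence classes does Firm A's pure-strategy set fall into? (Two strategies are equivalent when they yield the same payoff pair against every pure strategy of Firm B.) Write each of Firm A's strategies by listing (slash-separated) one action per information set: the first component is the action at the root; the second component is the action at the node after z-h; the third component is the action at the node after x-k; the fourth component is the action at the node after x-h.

6

Firm A has 16 pure strategies: z/Mid/A/L, z/Mid/A/M, z/Mid/E/L, z/Mid/E/M, z/Lo/A/L, z/Lo/A/M, z/Lo/E/L, z/Lo/E/M, x/Mid/A/L, x/Mid/A/M, x/Mid/E/L, x/Mid/E/M, x/Lo/A/L, x/Lo/A/M, x/Lo/E/L, x/Lo/E/M. Columns: k, h.
{z/Mid/A/L, z/Mid/A/M, z/Mid/E/L, z/Mid/E/M} → row (1,1) (1,9)
{z/Lo/A/L, z/Lo/A/M, z/Lo/E/L, z/Lo/E/M} → row (1,1) (6,2)
{x/Mid/A/L, x/Lo/A/L} → row (0,9) (9,4)
{x/Mid/A/M, x/Lo/A/M} → row (0,9) (2,2)
{x/Mid/E/L, x/Lo/E/L} → row (3,9) (9,4)
{x/Mid/E/M, x/Lo/E/M} → row (3,9) (2,2)
That's 6 distinct rows out of 16 strategies.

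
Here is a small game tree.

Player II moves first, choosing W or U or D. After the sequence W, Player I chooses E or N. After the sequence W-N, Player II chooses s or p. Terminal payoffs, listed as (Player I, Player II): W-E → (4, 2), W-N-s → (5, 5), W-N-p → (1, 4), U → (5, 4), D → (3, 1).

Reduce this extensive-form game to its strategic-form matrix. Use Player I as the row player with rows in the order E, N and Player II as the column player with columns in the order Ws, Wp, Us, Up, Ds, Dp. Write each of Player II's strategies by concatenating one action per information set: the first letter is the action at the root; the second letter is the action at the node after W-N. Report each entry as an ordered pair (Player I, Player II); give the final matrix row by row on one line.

E: (4,2) (4,2) (5,4) (5,4) (3,1) (3,1) | N: (5,5) (1,4) (5,4) (5,4) (3,1) (3,1)

Row E: Ws→(4,2), Wp→(4,2), Us→(5,4), Up→(5,4), Ds→(3,1), Dp→(3,1)
Row N: Ws→(5,5), Wp→(1,4), Us→(5,4), Up→(5,4), Ds→(3,1), Dp→(3,1)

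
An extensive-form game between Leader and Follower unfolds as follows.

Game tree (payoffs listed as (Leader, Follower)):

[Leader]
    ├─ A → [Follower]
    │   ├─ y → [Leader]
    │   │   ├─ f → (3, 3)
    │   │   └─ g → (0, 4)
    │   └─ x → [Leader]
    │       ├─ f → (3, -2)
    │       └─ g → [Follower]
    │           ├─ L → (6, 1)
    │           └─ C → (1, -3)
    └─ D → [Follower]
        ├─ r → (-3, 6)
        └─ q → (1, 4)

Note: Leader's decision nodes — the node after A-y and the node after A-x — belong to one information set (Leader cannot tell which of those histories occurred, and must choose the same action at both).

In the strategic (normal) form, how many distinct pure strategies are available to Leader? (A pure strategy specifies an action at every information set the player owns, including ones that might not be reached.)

4

Leader owns the root with actions {A, D} — two choices.
Leader owns the information set {A-y, A-x} with actions {f, g} — two choices.
A pure strategy fixes one action at each information set independently, so the count is the product 2 × 2 = 4.
(For reference, Follower has 8 pure strategies, giving a 4×8 normal-form matrix.)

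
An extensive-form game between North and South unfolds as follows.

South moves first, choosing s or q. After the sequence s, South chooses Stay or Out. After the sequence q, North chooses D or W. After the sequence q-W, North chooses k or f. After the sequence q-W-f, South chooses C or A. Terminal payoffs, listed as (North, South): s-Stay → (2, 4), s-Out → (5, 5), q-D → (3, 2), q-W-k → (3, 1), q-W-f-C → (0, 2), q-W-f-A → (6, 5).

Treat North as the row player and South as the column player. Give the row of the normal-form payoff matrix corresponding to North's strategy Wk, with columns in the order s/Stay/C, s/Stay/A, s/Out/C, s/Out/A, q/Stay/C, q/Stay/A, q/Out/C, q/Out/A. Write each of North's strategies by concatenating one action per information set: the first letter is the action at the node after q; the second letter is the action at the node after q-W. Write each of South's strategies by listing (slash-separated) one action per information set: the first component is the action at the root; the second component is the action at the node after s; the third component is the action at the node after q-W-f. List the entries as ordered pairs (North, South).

(2,4) (2,4) (5,5) (5,5) (3,1) (3,1) (3,1) (3,1)

vs s/Stay/C: South plays s → South plays Stay at [s] → (2, 4)
vs s/Stay/A: South plays s → South plays Stay at [s] → (2, 4)
vs s/Out/C: South plays s → South plays Out at [s] → (5, 5)
vs s/Out/A: South plays s → South plays Out at [s] → (5, 5)
vs q/Stay/C: South plays q → North plays W at [q] → North plays k at [q-W] → (3, 1)
vs q/Stay/A: South plays q → North plays W at [q] → North plays k at [q-W] → (3, 1)
vs q/Out/C: South plays q → North plays W at [q] → North plays k at [q-W] → (3, 1)
vs q/Out/A: South plays q → North plays W at [q] → North plays k at [q-W] → (3, 1)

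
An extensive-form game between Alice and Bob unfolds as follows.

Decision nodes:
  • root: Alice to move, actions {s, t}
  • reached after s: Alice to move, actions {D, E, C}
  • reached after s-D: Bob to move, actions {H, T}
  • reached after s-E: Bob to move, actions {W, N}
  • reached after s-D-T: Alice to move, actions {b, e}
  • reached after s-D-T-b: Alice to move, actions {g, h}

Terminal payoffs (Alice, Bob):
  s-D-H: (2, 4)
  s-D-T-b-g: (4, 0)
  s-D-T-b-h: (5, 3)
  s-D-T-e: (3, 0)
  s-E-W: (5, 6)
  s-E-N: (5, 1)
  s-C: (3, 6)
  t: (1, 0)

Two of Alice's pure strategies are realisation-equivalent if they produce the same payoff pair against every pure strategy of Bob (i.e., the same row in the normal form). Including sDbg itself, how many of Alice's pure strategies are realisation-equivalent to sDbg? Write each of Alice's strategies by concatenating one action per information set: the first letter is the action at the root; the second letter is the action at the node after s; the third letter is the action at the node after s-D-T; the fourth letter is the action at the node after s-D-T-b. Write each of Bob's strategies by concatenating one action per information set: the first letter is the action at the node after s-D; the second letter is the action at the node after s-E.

1

Row for sDbg (columns HW, HN, TW, TN): (2,4) (2,4) (4,0) (4,0).
Every one of Alice's information sets is on the play path for some reply by Bob when Alice follows sDbg.
Changing the action at any of them therefore changes at least one column, so only sDbg itself gives this row.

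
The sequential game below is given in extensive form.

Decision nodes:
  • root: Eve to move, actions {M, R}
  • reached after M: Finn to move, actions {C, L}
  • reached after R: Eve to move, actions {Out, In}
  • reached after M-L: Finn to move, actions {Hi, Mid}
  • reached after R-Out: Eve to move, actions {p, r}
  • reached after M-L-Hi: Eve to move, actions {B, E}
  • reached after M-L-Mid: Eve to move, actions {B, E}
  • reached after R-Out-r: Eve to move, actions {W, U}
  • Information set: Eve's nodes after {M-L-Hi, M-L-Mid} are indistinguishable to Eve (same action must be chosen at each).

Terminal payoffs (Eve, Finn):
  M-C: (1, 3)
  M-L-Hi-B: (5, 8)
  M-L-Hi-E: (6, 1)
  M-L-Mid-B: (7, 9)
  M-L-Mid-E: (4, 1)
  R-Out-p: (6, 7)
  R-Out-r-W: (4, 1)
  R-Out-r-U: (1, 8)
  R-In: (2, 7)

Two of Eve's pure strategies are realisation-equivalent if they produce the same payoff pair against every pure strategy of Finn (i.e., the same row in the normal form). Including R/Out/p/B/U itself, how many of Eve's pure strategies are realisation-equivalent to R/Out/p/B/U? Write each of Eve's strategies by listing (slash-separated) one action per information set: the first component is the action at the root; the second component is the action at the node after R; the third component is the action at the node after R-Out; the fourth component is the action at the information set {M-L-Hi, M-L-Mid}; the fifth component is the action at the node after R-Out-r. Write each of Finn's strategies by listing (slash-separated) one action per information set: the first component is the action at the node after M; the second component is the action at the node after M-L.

4

Row for R/Out/p/B/U (columns C/Hi, C/Mid, L/Hi, L/Mid): (6,7) (6,7) (6,7) (6,7).
Under R/Out/p/B/U, Eve's choice at the information set {M-L-Hi, M-L-Mid} and at the node after R-Out-r can never be reached regardless of what Finn does, so varying those choices leaves every outcome unchanged.
Holding the reachable choices fixed and varying the unreachable ones freely already gives 2 × 2 = 4 equivalent strategies.
No other strategy reproduces this row, so those 4 are the full class: R/Out/p/B/W, R/Out/p/B/U, R/Out/p/E/W, R/Out/p/E/U.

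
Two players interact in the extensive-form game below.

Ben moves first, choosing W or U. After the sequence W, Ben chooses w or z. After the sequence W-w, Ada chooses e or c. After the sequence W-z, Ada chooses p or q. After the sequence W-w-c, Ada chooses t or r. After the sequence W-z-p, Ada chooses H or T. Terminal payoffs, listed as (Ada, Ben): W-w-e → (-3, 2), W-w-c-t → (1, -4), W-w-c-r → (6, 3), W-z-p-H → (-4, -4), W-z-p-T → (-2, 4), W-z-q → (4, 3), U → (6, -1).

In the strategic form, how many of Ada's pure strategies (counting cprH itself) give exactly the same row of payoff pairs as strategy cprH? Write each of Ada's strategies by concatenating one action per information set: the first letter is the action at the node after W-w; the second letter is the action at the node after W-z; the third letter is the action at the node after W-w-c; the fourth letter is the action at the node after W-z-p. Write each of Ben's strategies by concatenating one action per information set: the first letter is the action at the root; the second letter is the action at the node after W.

1

Row for cprH (columns Ww, Wz, Uw, Uz): (6,3) (-4,-4) (6,-1) (6,-1).
Every one of Ada's information sets is on the play path for some reply by Ben when Ada follows cprH.
Changing the action at any of them therefore changes at least one column, so only cprH itself gives this row.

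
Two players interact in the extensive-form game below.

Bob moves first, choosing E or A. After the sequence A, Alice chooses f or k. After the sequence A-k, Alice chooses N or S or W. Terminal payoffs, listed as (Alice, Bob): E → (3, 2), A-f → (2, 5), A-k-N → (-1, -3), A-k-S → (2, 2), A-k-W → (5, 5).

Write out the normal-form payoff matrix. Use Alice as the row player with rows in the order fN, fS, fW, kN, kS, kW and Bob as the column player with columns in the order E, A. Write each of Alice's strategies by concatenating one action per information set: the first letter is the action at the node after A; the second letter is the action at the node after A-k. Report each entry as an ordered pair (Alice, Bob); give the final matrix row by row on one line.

fN: (3,2) (2,5) | fS: (3,2) (2,5) | fW: (3,2) (2,5) | kN: (3,2) (-1,-3) | kS: (3,2) (2,2) | kW: (3,2) (5,5)

            E        A
  fN    (3,2)    (2,5)
  fS    (3,2)    (2,5)
  fW    (3,2)    (2,5)
  kN    (3,2)  (-1,-3)
  kS    (3,2)    (2,2)
  kW    (3,2)    (5,5)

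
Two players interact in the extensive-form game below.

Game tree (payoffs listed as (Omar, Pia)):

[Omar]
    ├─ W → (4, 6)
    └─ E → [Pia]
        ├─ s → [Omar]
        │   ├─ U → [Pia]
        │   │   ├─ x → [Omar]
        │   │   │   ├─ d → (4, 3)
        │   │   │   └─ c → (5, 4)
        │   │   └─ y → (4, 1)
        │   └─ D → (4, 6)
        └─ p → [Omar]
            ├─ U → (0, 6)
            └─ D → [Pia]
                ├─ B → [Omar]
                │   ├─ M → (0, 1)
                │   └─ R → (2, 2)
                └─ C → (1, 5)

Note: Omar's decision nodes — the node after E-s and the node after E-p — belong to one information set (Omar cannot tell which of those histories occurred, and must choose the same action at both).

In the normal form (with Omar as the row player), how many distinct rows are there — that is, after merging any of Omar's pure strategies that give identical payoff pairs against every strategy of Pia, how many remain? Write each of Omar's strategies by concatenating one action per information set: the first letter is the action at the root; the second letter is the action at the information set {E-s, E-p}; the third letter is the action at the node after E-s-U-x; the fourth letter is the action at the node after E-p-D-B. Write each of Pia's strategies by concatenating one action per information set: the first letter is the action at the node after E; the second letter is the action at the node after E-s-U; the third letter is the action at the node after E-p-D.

Omar has 16 pure strategies: WUdM, WUdR, WUcM, WUcR, WDdM, WDdR, WDcM, WDcR, EUdM, EUdR, EUcM, EUcR, EDdM, EDdR, EDcM, EDcR. Columns: sxB, sxC, syB, syC, pxB, pxC, pyB, pyC.
{WUdM, WUdR, WUcM, WUcR, WDdM, WDdR, WDcM, WDcR} → row (4,6) (4,6) (4,6) (4,6) (4,6) (4,6) (4,6) (4,6)
{EUdM, EUdR} → row (4,3) (4,3) (4,1) (4,1) (0,6) (0,6) (0,6) (0,6)
{EUcM, EUcR} → row (5,4) (5,4) (4,1) (4,1) (0,6) (0,6) (0,6) (0,6)
{EDdM, EDcM} → row (4,6) (4,6) (4,6) (4,6) (0,1) (1,5) (0,1) (1,5)
{EDdR, EDcR} → row (4,6) (4,6) (4,6) (4,6) (2,2) (1,5) (2,2) (1,5)
That's 5 distinct rows out of 16 strategies.

5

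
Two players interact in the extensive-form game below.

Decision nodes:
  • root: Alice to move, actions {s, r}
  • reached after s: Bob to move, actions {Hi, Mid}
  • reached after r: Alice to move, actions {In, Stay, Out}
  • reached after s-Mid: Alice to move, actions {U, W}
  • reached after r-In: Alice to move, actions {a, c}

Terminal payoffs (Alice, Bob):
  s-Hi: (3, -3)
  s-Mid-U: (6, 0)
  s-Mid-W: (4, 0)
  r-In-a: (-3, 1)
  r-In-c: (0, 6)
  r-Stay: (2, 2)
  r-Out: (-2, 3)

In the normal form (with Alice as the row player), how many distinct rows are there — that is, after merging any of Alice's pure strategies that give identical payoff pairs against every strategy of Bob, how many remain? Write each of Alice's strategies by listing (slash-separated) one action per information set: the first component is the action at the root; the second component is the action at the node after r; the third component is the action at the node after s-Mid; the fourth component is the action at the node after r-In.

Alice has 24 pure strategies: s/In/U/a, s/In/U/c, s/In/W/a, s/In/W/c, s/Stay/U/a, s/Stay/U/c, s/Stay/W/a, s/Stay/W/c, s/Out/U/a, s/Out/U/c, s/Out/W/a, s/Out/W/c, r/In/U/a, r/In/U/c, r/In/W/a, r/In/W/c, r/Stay/U/a, r/Stay/U/c, r/Stay/W/a, r/Stay/W/c, r/Out/U/a, r/Out/U/c, r/Out/W/a, r/Out/W/c. Columns: Hi, Mid.
{s/In/U/a, s/In/U/c, s/Stay/U/a, s/Stay/U/c, s/Out/U/a, s/Out/U/c} → row (3,-3) (6,0)
{s/In/W/a, s/In/W/c, s/Stay/W/a, s/Stay/W/c, s/Out/W/a, s/Out/W/c} → row (3,-3) (4,0)
{r/In/U/a, r/In/W/a} → row (-3,1) (-3,1)
{r/In/U/c, r/In/W/c} → row (0,6) (0,6)
{r/Stay/U/a, r/Stay/U/c, r/Stay/W/a, r/Stay/W/c} → row (2,2) (2,2)
{r/Out/U/a, r/Out/U/c, r/Out/W/a, r/Out/W/c} → row (-2,3) (-2,3)
That's 6 distinct rows out of 24 strategies.

6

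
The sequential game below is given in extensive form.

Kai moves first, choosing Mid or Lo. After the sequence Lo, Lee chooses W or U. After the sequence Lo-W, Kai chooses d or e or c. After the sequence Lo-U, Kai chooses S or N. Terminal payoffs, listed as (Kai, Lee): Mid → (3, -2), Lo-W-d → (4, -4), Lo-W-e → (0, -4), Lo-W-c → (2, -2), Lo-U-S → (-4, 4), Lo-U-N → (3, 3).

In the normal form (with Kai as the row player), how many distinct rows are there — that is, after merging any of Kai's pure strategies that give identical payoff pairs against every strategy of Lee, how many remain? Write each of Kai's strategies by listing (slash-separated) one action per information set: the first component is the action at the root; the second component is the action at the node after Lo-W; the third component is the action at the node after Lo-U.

7

Kai has 12 pure strategies: Mid/d/S, Mid/d/N, Mid/e/S, Mid/e/N, Mid/c/S, Mid/c/N, Lo/d/S, Lo/d/N, Lo/e/S, Lo/e/N, Lo/c/S, Lo/c/N. Columns: W, U.
{Mid/d/S, Mid/d/N, Mid/e/S, Mid/e/N, Mid/c/S, Mid/c/N} → row (3,-2) (3,-2)
{Lo/d/S} → row (4,-4) (-4,4)
{Lo/d/N} → row (4,-4) (3,3)
{Lo/e/S} → row (0,-4) (-4,4)
{Lo/e/N} → row (0,-4) (3,3)
{Lo/c/S} → row (2,-2) (-4,4)
{Lo/c/N} → row (2,-2) (3,3)
That's 7 distinct rows out of 12 strategies.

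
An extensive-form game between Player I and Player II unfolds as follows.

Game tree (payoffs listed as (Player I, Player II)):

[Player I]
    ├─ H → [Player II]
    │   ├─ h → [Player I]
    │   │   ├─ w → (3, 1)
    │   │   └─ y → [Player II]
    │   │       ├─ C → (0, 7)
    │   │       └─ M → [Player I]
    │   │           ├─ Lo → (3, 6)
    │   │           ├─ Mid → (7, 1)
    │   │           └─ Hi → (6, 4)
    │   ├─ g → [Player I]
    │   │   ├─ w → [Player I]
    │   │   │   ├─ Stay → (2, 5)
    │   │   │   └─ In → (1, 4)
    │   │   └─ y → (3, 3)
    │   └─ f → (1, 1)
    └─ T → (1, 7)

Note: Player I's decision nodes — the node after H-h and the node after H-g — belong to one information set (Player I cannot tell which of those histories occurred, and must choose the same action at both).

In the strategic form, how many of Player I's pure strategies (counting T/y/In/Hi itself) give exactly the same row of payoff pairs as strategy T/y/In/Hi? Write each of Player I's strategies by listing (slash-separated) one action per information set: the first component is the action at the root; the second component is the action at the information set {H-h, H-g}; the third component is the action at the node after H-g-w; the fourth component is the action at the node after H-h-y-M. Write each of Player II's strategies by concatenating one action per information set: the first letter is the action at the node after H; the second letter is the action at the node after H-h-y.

Row for T/y/In/Hi (columns hC, hM, gC, gM, fC, fM): (1,7) (1,7) (1,7) (1,7) (1,7) (1,7).
Under T/y/In/Hi, Player I's choice at the information set {H-h, H-g} and at the node after H-g-w and at the node after H-h-y-M can never be reached regardless of what Player II does, so varying those choices leaves every outcome unchanged.
Holding the reachable choices fixed and varying the unreachable ones freely already gives 2 × 2 × 3 = 12 equivalent strategies.
No other strategy reproduces this row, so those 12 are the full class: T/w/Stay/Lo, T/w/Stay/Mid, T/w/Stay/Hi, T/w/In/Lo, T/w/In/Mid, T/w/In/Hi, T/y/Stay/Lo, T/y/Stay/Mid, T/y/Stay/Hi, T/y/In/Lo, T/y/In/Mid, T/y/In/Hi.

12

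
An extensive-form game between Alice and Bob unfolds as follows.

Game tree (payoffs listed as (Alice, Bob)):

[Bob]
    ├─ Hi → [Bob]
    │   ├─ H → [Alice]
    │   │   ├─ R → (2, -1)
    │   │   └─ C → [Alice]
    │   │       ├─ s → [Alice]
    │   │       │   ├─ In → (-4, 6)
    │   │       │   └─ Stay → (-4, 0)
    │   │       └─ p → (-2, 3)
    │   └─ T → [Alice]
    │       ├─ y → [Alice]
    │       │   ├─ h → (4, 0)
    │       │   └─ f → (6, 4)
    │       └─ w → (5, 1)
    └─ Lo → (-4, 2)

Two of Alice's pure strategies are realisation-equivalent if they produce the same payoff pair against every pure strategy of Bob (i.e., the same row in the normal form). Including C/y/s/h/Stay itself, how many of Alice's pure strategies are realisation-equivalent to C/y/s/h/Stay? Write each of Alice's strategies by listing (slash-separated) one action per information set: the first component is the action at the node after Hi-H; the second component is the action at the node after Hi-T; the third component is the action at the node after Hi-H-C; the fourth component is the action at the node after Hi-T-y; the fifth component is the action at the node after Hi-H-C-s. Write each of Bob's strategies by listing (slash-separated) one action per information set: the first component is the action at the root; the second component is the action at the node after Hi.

1

Row for C/y/s/h/Stay (columns Hi/H, Hi/T, Lo/H, Lo/T): (-4,0) (4,0) (-4,2) (-4,2).
Every one of Alice's information sets is on the play path for some reply by Bob when Alice follows C/y/s/h/Stay.
Changing the action at any of them therefore changes at least one column, so only C/y/s/h/Stay itself gives this row.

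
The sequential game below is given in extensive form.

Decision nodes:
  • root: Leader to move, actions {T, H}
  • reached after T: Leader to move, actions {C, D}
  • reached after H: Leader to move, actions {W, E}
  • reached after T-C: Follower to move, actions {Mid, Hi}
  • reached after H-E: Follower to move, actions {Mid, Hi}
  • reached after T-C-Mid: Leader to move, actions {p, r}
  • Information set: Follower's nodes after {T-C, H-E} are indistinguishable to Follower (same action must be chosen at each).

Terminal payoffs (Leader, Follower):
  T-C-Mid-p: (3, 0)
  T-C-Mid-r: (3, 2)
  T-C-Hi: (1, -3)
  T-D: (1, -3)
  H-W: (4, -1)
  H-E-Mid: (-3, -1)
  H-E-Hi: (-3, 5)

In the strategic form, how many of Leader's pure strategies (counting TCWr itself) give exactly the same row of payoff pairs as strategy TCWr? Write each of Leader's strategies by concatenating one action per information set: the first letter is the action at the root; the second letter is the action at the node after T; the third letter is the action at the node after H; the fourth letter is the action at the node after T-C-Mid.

Row for TCWr (columns Mid, Hi): (3,2) (1,-3).
Under TCWr, Leader's choice at the node after H can never be reached regardless of what Follower does, so varying those choices leaves every outcome unchanged.
Holding the reachable choices fixed and varying the unreachable one freely already gives 2 equivalent strategies.
No other strategy reproduces this row, so those 2 are the full class: TCWr, TCEr.

2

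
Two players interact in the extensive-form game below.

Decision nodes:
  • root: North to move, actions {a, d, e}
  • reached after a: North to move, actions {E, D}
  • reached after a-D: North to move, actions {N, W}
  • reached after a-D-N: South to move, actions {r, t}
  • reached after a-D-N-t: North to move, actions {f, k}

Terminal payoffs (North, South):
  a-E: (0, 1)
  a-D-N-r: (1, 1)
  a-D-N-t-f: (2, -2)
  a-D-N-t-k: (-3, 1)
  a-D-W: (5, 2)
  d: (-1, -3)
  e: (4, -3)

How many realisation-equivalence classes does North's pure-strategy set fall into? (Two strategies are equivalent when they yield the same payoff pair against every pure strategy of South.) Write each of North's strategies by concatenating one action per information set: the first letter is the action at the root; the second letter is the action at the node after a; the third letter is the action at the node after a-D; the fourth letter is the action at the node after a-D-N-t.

6

North has 24 pure strategies: aENf, aENk, aEWf, aEWk, aDNf, aDNk, aDWf, aDWk, dENf, dENk, dEWf, dEWk, dDNf, dDNk, dDWf, dDWk, eENf, eENk, eEWf, eEWk, eDNf, eDNk, eDWf, eDWk. Columns: r, t.
{aENf, aENk, aEWf, aEWk} → row (0,1) (0,1)
{aDNf} → row (1,1) (2,-2)
{aDNk} → row (1,1) (-3,1)
{aDWf, aDWk} → row (5,2) (5,2)
{dENf, dENk, dEWf, dEWk, dDNf, dDNk, dDWf, dDWk} → row (-1,-3) (-1,-3)
{eENf, eENk, eEWf, eEWk, eDNf, eDNk, eDWf, eDWk} → row (4,-3) (4,-3)
That's 6 distinct rows out of 24 strategies.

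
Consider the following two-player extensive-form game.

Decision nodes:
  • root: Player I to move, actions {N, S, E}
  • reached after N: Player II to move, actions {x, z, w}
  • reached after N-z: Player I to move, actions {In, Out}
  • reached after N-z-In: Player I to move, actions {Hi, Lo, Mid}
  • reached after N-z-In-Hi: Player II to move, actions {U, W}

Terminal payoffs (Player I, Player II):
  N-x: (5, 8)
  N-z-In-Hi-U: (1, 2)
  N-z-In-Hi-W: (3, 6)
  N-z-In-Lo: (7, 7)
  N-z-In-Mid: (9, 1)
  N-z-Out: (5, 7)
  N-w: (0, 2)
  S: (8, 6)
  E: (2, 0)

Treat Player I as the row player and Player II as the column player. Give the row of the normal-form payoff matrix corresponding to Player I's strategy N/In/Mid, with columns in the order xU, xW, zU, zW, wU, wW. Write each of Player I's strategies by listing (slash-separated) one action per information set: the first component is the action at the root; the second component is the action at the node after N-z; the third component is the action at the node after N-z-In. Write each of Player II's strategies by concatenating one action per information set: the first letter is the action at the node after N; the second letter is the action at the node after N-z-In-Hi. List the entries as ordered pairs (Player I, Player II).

(5,8) (5,8) (9,1) (9,1) (0,2) (0,2)

vs xU: Player I plays N → Player II plays x at [N] → (5, 8)
vs xW: Player I plays N → Player II plays x at [N] → (5, 8)
vs zU: Player I plays N → Player II plays z at [N] → Player I plays In at [N-z] → Player I plays Mid at [N-z-In] → (9, 1)
vs zW: Player I plays N → Player II plays z at [N] → Player I plays In at [N-z] → Player I plays Mid at [N-z-In] → (9, 1)
vs wU: Player I plays N → Player II plays w at [N] → (0, 2)
vs wW: Player I plays N → Player II plays w at [N] → (0, 2)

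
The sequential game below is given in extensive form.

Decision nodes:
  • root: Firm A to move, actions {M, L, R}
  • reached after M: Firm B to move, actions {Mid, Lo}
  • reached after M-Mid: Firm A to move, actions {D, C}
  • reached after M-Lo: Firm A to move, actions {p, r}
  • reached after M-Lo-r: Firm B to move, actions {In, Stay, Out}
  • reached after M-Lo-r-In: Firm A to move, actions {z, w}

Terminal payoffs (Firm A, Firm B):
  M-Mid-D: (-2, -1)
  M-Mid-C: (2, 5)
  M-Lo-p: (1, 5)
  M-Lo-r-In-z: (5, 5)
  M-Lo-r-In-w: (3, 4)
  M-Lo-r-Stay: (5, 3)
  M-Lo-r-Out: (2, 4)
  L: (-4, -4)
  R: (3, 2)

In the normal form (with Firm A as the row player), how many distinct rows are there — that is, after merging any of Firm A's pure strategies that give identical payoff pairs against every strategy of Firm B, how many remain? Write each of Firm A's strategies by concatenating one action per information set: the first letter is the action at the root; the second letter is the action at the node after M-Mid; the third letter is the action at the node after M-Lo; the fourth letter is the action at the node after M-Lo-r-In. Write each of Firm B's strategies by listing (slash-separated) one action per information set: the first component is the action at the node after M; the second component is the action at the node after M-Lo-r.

8

Firm A has 24 pure strategies: MDpz, MDpw, MDrz, MDrw, MCpz, MCpw, MCrz, MCrw, LDpz, LDpw, LDrz, LDrw, LCpz, LCpw, LCrz, LCrw, RDpz, RDpw, RDrz, RDrw, RCpz, RCpw, RCrz, RCrw. Columns: Mid/In, Mid/Stay, Mid/Out, Lo/In, Lo/Stay, Lo/Out.
{MDpz, MDpw} → row (-2,-1) (-2,-1) (-2,-1) (1,5) (1,5) (1,5)
{MDrz} → row (-2,-1) (-2,-1) (-2,-1) (5,5) (5,3) (2,4)
{MDrw} → row (-2,-1) (-2,-1) (-2,-1) (3,4) (5,3) (2,4)
{MCpz, MCpw} → row (2,5) (2,5) (2,5) (1,5) (1,5) (1,5)
{MCrz} → row (2,5) (2,5) (2,5) (5,5) (5,3) (2,4)
{MCrw} → row (2,5) (2,5) (2,5) (3,4) (5,3) (2,4)
{LDpz, LDpw, LDrz, LDrw, LCpz, LCpw, LCrz, LCrw} → row (-4,-4) (-4,-4) (-4,-4) (-4,-4) (-4,-4) (-4,-4)
{RDpz, RDpw, RDrz, RDrw, RCpz, RCpw, RCrz, RCrw} → row (3,2) (3,2) (3,2) (3,2) (3,2) (3,2)
That's 8 distinct rows out of 24 strategies.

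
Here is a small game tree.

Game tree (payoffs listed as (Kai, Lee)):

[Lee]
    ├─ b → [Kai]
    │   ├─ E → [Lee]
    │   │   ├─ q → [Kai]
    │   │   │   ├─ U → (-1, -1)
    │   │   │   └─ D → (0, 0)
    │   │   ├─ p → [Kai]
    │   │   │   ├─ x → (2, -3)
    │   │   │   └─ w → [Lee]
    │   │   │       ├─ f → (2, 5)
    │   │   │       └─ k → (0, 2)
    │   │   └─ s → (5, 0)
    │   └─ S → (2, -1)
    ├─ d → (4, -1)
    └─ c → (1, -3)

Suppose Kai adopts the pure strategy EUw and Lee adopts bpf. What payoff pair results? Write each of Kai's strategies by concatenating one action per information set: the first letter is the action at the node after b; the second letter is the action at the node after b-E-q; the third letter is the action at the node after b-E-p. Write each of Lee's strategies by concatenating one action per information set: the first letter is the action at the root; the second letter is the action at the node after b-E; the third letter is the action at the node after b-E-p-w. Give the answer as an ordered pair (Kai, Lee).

(2, 5)

Trace the play path from the root:
  Lee plays b
  Kai plays E at [b]
  Lee plays p at [b-E]
  Kai plays w at [b-E-p]
  Lee plays f at [b-E-p-w]
→ terminal payoff (2, 5).
(Kai's choice at the node after b-E-q is never reached on this path, so it doesn't affect the outcome.)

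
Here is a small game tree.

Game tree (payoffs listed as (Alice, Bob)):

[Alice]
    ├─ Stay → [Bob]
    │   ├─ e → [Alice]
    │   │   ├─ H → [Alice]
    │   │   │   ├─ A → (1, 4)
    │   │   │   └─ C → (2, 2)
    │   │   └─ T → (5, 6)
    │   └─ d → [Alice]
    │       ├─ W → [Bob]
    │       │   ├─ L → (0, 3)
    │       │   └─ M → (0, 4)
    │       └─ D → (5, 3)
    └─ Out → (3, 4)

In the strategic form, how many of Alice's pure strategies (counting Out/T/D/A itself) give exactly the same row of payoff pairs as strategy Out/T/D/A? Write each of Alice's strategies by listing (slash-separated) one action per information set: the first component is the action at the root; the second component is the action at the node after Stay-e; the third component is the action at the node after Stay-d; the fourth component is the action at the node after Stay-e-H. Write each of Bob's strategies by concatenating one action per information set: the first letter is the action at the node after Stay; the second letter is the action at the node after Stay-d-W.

Row for Out/T/D/A (columns eL, eM, dL, dM): (3,4) (3,4) (3,4) (3,4).
Under Out/T/D/A, Alice's choice at the node after Stay-e and at the node after Stay-d and at the node after Stay-e-H can never be reached regardless of what Bob does, so varying those choices leaves every outcome unchanged.
Holding the reachable choices fixed and varying the unreachable ones freely already gives 2 × 2 × 2 = 8 equivalent strategies.
No other strategy reproduces this row, so those 8 are the full class: Out/H/W/A, Out/H/W/C, Out/H/D/A, Out/H/D/C, Out/T/W/A, Out/T/W/C, Out/T/D/A, Out/T/D/C.

8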